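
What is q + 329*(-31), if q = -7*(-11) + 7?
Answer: -10115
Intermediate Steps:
q = 84 (q = 77 + 7 = 84)
q + 329*(-31) = 84 + 329*(-31) = 84 - 10199 = -10115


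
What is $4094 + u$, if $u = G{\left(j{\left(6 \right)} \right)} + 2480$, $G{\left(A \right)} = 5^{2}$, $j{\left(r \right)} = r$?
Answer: $6599$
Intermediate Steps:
$G{\left(A \right)} = 25$
$u = 2505$ ($u = 25 + 2480 = 2505$)
$4094 + u = 4094 + 2505 = 6599$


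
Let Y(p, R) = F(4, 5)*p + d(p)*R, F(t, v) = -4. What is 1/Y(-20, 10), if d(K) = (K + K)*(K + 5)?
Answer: 1/6080 ≈ 0.00016447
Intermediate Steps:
d(K) = 2*K*(5 + K) (d(K) = (2*K)*(5 + K) = 2*K*(5 + K))
Y(p, R) = -4*p + 2*R*p*(5 + p) (Y(p, R) = -4*p + (2*p*(5 + p))*R = -4*p + 2*R*p*(5 + p))
1/Y(-20, 10) = 1/(2*(-20)*(-2 + 10*(5 - 20))) = 1/(2*(-20)*(-2 + 10*(-15))) = 1/(2*(-20)*(-2 - 150)) = 1/(2*(-20)*(-152)) = 1/6080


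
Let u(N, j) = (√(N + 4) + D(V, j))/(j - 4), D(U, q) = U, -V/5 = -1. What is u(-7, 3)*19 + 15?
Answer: -80 - 19*I*√3 ≈ -80.0 - 32.909*I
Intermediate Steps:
V = 5 (V = -5*(-1) = 5)
u(N, j) = (5 + √(4 + N))/(-4 + j) (u(N, j) = (√(N + 4) + 5)/(j - 4) = (√(4 + N) + 5)/(-4 + j) = (5 + √(4 + N))/(-4 + j))
u(-7, 3)*19 + 15 = ((5 + √(4 - 7))/(-4 + 3))*19 + 15 = ((5 + √(-3))/(-1))*19 + 15 = -(5 + I*√3)*19 + 15 = (-5 - I*√3)*19 + 15 = (-95 - 19*I*√3) + 15 = -80 - 19*I*√3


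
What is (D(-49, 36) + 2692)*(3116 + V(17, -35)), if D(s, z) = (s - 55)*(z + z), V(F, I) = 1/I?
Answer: -523046964/35 ≈ -1.4944e+7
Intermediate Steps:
D(s, z) = 2*z*(-55 + s) (D(s, z) = (-55 + s)*(2*z) = 2*z*(-55 + s))
(D(-49, 36) + 2692)*(3116 + V(17, -35)) = (2*36*(-55 - 49) + 2692)*(3116 + 1/(-35)) = (2*36*(-104) + 2692)*(3116 - 1/35) = (-7488 + 2692)*(109059/35) = -4796*109059/35 = -523046964/35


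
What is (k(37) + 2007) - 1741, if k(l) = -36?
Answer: 230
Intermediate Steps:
(k(37) + 2007) - 1741 = (-36 + 2007) - 1741 = 1971 - 1741 = 230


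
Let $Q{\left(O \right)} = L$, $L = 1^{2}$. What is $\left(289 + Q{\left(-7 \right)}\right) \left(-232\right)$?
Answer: $-67280$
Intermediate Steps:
$L = 1$
$Q{\left(O \right)} = 1$
$\left(289 + Q{\left(-7 \right)}\right) \left(-232\right) = \left(289 + 1\right) \left(-232\right) = 290 \left(-232\right) = -67280$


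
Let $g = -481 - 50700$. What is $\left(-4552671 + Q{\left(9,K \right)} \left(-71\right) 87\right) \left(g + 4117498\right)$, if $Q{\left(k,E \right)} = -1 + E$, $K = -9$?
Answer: $-18261427081617$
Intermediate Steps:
$g = -51181$ ($g = -481 - 50700 = -51181$)
$\left(-4552671 + Q{\left(9,K \right)} \left(-71\right) 87\right) \left(g + 4117498\right) = \left(-4552671 + \left(-1 - 9\right) \left(-71\right) 87\right) \left(-51181 + 4117498\right) = \left(-4552671 + \left(-10\right) \left(-71\right) 87\right) 4066317 = \left(-4552671 + 710 \cdot 87\right) 4066317 = \left(-4552671 + 61770\right) 4066317 = \left(-4490901\right) 4066317 = -18261427081617$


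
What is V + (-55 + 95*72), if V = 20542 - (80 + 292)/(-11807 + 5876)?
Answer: 54025603/1977 ≈ 27327.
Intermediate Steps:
V = 40611658/1977 (V = 20542 - 372/(-5931) = 20542 - 372*(-1)/5931 = 20542 - 1*(-124/1977) = 20542 + 124/1977 = 40611658/1977 ≈ 20542.)
V + (-55 + 95*72) = 40611658/1977 + (-55 + 95*72) = 40611658/1977 + (-55 + 6840) = 40611658/1977 + 6785 = 54025603/1977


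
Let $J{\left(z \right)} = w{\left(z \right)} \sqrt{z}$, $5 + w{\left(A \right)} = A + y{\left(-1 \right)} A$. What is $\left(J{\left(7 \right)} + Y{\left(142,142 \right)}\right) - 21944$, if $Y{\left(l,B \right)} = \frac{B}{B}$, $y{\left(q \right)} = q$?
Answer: $-21943 - 5 \sqrt{7} \approx -21956.0$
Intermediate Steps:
$Y{\left(l,B \right)} = 1$
$w{\left(A \right)} = -5$ ($w{\left(A \right)} = -5 + \left(A - A\right) = -5 + 0 = -5$)
$J{\left(z \right)} = - 5 \sqrt{z}$
$\left(J{\left(7 \right)} + Y{\left(142,142 \right)}\right) - 21944 = \left(- 5 \sqrt{7} + 1\right) - 21944 = \left(1 - 5 \sqrt{7}\right) - 21944 = -21943 - 5 \sqrt{7}$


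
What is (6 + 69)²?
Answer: 5625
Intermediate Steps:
(6 + 69)² = 75² = 5625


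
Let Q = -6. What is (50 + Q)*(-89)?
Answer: -3916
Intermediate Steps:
(50 + Q)*(-89) = (50 - 6)*(-89) = 44*(-89) = -3916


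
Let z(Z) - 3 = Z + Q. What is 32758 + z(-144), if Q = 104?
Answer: 32721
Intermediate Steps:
z(Z) = 107 + Z (z(Z) = 3 + (Z + 104) = 3 + (104 + Z) = 107 + Z)
32758 + z(-144) = 32758 + (107 - 144) = 32758 - 37 = 32721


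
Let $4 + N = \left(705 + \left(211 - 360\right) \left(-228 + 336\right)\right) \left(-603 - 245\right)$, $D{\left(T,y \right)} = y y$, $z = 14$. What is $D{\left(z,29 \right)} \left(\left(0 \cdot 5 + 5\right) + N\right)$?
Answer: $10973516857$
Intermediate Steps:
$D{\left(T,y \right)} = y^{2}$
$N = 13048172$ ($N = -4 + \left(705 + \left(211 - 360\right) \left(-228 + 336\right)\right) \left(-603 - 245\right) = -4 + \left(705 - 16092\right) \left(-848\right) = -4 - -13048176 = -4 + 13048176 = 13048172$)
$D{\left(z,29 \right)} \left(\left(0 \cdot 5 + 5\right) + N\right) = 29^{2} \left(\left(0 \cdot 5 + 5\right) + 13048172\right) = 841 \left(\left(0 + 5\right) + 13048172\right) = 841 \left(5 + 13048172\right) = 841 \cdot 13048177 = 10973516857$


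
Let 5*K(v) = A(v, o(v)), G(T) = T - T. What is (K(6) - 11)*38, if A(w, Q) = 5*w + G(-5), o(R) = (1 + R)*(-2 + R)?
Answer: -190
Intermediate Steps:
G(T) = 0
A(w, Q) = 5*w (A(w, Q) = 5*w + 0 = 5*w)
K(v) = v (K(v) = (5*v)/5 = v)
(K(6) - 11)*38 = (6 - 11)*38 = -5*38 = -190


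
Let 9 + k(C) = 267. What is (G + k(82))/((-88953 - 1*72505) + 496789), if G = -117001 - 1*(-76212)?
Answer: -40531/335331 ≈ -0.12087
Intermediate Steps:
G = -40789 (G = -117001 + 76212 = -40789)
k(C) = 258 (k(C) = -9 + 267 = 258)
(G + k(82))/((-88953 - 1*72505) + 496789) = (-40789 + 258)/((-88953 - 1*72505) + 496789) = -40531/((-88953 - 72505) + 496789) = -40531/(-161458 + 496789) = -40531/335331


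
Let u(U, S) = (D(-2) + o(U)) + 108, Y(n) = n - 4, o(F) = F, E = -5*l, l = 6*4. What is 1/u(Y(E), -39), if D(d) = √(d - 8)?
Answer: -8/133 - I*√10/266 ≈ -0.06015 - 0.011888*I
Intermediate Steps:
l = 24
D(d) = √(-8 + d)
E = -120 (E = -5*24 = -120)
Y(n) = -4 + n
u(U, S) = 108 + U + I*√10 (u(U, S) = (√(-8 - 2) + U) + 108 = (√(-10) + U) + 108 = (I*√10 + U) + 108 = (U + I*√10) + 108 = 108 + U + I*√10)
1/u(Y(E), -39) = 1/(108 + (-4 - 120) + I*√10) = 1/(108 - 124 + I*√10) = 1/(-16 + I*√10)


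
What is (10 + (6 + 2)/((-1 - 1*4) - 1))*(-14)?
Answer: -364/3 ≈ -121.33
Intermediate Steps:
(10 + (6 + 2)/((-1 - 1*4) - 1))*(-14) = (10 + 8/((-1 - 4) - 1))*(-14) = (10 + 8/(-5 - 1))*(-14) = (10 + 8/(-6))*(-14) = (10 + 8*(-⅙))*(-14) = (10 - 4/3)*(-14) = (26/3)*(-14) = -364/3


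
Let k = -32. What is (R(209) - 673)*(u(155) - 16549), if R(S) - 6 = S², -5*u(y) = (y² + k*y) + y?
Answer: -877184502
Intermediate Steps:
u(y) = -y²/5 + 31*y/5 (u(y) = -((y² - 32*y) + y)/5 = -(y² - 31*y)/5 = -y²/5 + 31*y/5)
R(S) = 6 + S²
(R(209) - 673)*(u(155) - 16549) = ((6 + 209²) - 673)*((⅕)*155*(31 - 1*155) - 16549) = ((6 + 43681) - 673)*((⅕)*155*(31 - 155) - 16549) = (43687 - 673)*((⅕)*155*(-124) - 16549) = 43014*(-3844 - 16549) = 43014*(-20393) = -877184502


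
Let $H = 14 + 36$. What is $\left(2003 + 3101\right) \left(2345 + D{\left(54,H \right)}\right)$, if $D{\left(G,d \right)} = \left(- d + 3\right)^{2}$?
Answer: $23243616$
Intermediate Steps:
$H = 50$
$D{\left(G,d \right)} = \left(3 - d\right)^{2}$
$\left(2003 + 3101\right) \left(2345 + D{\left(54,H \right)}\right) = \left(2003 + 3101\right) \left(2345 + \left(-3 + 50\right)^{2}\right) = 5104 \left(2345 + 47^{2}\right) = 5104 \left(2345 + 2209\right) = 5104 \cdot 4554 = 23243616$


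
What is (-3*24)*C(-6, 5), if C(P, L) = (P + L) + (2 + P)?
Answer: 360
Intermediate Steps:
C(P, L) = 2 + L + 2*P (C(P, L) = (L + P) + (2 + P) = 2 + L + 2*P)
(-3*24)*C(-6, 5) = (-3*24)*(2 + 5 + 2*(-6)) = -72*(2 + 5 - 12) = -72*(-5) = 360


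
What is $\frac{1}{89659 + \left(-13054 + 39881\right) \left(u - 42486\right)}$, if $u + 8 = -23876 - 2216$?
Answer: $- \frac{1}{1839866963} \approx -5.4352 \cdot 10^{-10}$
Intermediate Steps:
$u = -26100$ ($u = -8 - 26092 = -26100$)
$\frac{1}{89659 + \left(-13054 + 39881\right) \left(u - 42486\right)} = \frac{1}{89659 + \left(-13054 + 39881\right) \left(-26100 - 42486\right)} = \frac{1}{89659 + 26827 \left(-68586\right)} = \frac{1}{89659 - 1839956622} = \frac{1}{-1839866963} = - \frac{1}{1839866963}$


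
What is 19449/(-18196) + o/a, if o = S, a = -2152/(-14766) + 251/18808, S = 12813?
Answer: 32374008418441563/401959484036 ≈ 80541.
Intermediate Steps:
a = 22090541/138859464 (a = -2152*(-1/14766) + 251*(1/18808) = 1076/7383 + 251/18808 = 22090541/138859464 ≈ 0.15909)
o = 12813
19449/(-18196) + o/a = 19449/(-18196) + 12813/(22090541/138859464) = 19449*(-1/18196) + 12813*(138859464/22090541) = -19449/18196 + 1779206312232/22090541 = 32374008418441563/401959484036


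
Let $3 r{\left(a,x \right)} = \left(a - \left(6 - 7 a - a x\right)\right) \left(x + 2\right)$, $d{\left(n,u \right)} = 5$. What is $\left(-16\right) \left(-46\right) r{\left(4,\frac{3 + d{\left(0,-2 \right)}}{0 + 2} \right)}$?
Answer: $61824$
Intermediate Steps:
$r{\left(a,x \right)} = \frac{\left(2 + x\right) \left(-6 + 8 a + a x\right)}{3}$ ($r{\left(a,x \right)} = \frac{\left(a - \left(6 - 7 a - a x\right)\right) \left(x + 2\right)}{3} = \frac{\left(a + \left(-6 + 7 a + a x\right)\right) \left(2 + x\right)}{3} = \frac{\left(-6 + 8 a + a x\right) \left(2 + x\right)}{3} = \frac{\left(2 + x\right) \left(-6 + 8 a + a x\right)}{3}$)
$\left(-16\right) \left(-46\right) r{\left(4,\frac{3 + d{\left(0,-2 \right)}}{0 + 2} \right)} = \left(-16\right) \left(-46\right) \left(-4 - 2 \frac{3 + 5}{0 + 2} + \frac{16}{3} \cdot 4 + \frac{1}{3} \cdot 4 \left(\frac{3 + 5}{0 + 2}\right)^{2} + \frac{10}{3} \cdot 4 \frac{3 + 5}{0 + 2}\right) = 736 \left(-4 - 2 \cdot \frac{8}{2} + \frac{64}{3} + \frac{1}{3} \cdot 4 \left(\frac{8}{2}\right)^{2} + \frac{10}{3} \cdot 4 \cdot \frac{8}{2}\right) = 736 \left(-4 - 2 \cdot 8 \cdot \frac{1}{2} + \frac{64}{3} + \frac{1}{3} \cdot 4 \left(8 \cdot \frac{1}{2}\right)^{2} + \frac{10}{3} \cdot 4 \cdot 8 \cdot \frac{1}{2}\right) = 736 \left(-4 - 8 + \frac{64}{3} + \frac{1}{3} \cdot 4 \cdot 4^{2} + \frac{10}{3} \cdot 4 \cdot 4\right) = 736 \left(-4 - 8 + \frac{64}{3} + \frac{1}{3} \cdot 4 \cdot 16 + \frac{160}{3}\right) = 736 \left(-4 - 8 + \frac{64}{3} + \frac{64}{3} + \frac{160}{3}\right) = 736 \cdot 84 = 61824$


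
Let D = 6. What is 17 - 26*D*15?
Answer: -2323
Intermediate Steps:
17 - 26*D*15 = 17 - 156*15 = 17 - 26*90 = 17 - 2340 = -2323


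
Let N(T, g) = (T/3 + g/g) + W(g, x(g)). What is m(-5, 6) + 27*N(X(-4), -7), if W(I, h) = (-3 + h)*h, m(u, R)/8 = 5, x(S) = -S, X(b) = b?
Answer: 787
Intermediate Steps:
m(u, R) = 40 (m(u, R) = 8*5 = 40)
W(I, h) = h*(-3 + h)
N(T, g) = 1 + T/3 - g*(-3 - g) (N(T, g) = (T/3 + g/g) + (-g)*(-3 - g) = (T*(1/3) + 1) - g*(-3 - g) = (T/3 + 1) - g*(-3 - g) = (1 + T/3) - g*(-3 - g) = 1 + T/3 - g*(-3 - g))
m(-5, 6) + 27*N(X(-4), -7) = 40 + 27*(1 + (1/3)*(-4) - 7*(3 - 7)) = 40 + 27*(1 - 4/3 - 7*(-4)) = 40 + 27*(1 - 4/3 + 28) = 40 + 27*(83/3) = 40 + 747 = 787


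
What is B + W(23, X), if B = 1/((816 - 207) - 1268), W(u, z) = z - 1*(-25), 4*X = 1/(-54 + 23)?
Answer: 2042117/81716 ≈ 24.990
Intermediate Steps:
X = -1/124 (X = 1/(4*(-54 + 23)) = (¼)/(-31) = (¼)*(-1/31) = -1/124 ≈ -0.0080645)
W(u, z) = 25 + z (W(u, z) = z + 25 = 25 + z)
B = -1/659 (B = 1/(609 - 1268) = 1/(-659) = -1/659 ≈ -0.0015175)
B + W(23, X) = -1/659 + (25 - 1/124) = -1/659 + 3099/124 = 2042117/81716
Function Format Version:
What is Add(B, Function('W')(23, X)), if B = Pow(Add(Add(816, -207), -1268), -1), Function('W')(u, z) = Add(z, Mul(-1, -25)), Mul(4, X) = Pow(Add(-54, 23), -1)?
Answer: Rational(2042117, 81716) ≈ 24.990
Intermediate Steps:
X = Rational(-1, 124) (X = Mul(Rational(1, 4), Pow(Add(-54, 23), -1)) = Mul(Rational(1, 4), Pow(-31, -1)) = Mul(Rational(1, 4), Rational(-1, 31)) = Rational(-1, 124) ≈ -0.0080645)
Function('W')(u, z) = Add(25, z) (Function('W')(u, z) = Add(z, 25) = Add(25, z))
B = Rational(-1, 659) (B = Pow(Add(609, -1268), -1) = Pow(-659, -1) = Rational(-1, 659) ≈ -0.0015175)
Add(B, Function('W')(23, X)) = Add(Rational(-1, 659), Add(25, Rational(-1, 124))) = Add(Rational(-1, 659), Rational(3099, 124)) = Rational(2042117, 81716)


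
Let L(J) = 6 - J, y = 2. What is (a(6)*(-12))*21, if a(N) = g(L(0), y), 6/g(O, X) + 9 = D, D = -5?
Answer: 108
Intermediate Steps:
g(O, X) = -3/7 (g(O, X) = 6/(-9 - 5) = 6/(-14) = 6*(-1/14) = -3/7)
a(N) = -3/7
(a(6)*(-12))*21 = -3/7*(-12)*21 = (36/7)*21 = 108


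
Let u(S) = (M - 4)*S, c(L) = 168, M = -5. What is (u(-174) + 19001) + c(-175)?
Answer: 20735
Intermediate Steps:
u(S) = -9*S (u(S) = (-5 - 4)*S = -9*S)
(u(-174) + 19001) + c(-175) = (-9*(-174) + 19001) + 168 = (1566 + 19001) + 168 = 20567 + 168 = 20735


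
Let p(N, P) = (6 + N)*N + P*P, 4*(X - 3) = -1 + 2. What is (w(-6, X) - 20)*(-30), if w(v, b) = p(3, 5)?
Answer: -960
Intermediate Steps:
X = 13/4 (X = 3 + (-1 + 2)/4 = 3 + (¼)*1 = 3 + ¼ = 13/4 ≈ 3.2500)
p(N, P) = P² + N*(6 + N) (p(N, P) = N*(6 + N) + P² = P² + N*(6 + N))
w(v, b) = 52 (w(v, b) = 3² + 5² + 6*3 = 9 + 25 + 18 = 52)
(w(-6, X) - 20)*(-30) = (52 - 20)*(-30) = 32*(-30) = -960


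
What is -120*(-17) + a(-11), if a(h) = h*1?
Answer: 2029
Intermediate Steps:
a(h) = h
-120*(-17) + a(-11) = -120*(-17) - 11 = 2040 - 11 = 2029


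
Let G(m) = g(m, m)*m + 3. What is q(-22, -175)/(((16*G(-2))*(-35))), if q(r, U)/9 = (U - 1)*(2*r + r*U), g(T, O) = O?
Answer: 376794/245 ≈ 1537.9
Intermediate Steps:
G(m) = 3 + m² (G(m) = m*m + 3 = m² + 3 = 3 + m²)
q(r, U) = 9*(-1 + U)*(2*r + U*r) (q(r, U) = 9*((U - 1)*(2*r + r*U)) = 9*((-1 + U)*(2*r + U*r)) = 9*(-1 + U)*(2*r + U*r))
q(-22, -175)/(((16*G(-2))*(-35))) = (9*(-22)*(-2 - 175 + (-175)²))/(((16*(3 + (-2)²))*(-35))) = (9*(-22)*(-2 - 175 + 30625))/(((16*(3 + 4))*(-35))) = (9*(-22)*30448)/(((16*7)*(-35))) = -6028704/(112*(-35)) = -6028704/(-3920) = -6028704*(-1/3920) = 376794/245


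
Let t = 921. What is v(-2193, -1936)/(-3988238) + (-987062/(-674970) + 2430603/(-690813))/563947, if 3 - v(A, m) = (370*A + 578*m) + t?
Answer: -14093823154815144429082/29131431708038903863485 ≈ -0.48380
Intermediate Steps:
v(A, m) = -918 - 578*m - 370*A (v(A, m) = 3 - ((370*A + 578*m) + 921) = 3 - (921 + 370*A + 578*m) = 3 + (-921 - 578*m - 370*A) = -918 - 578*m - 370*A)
v(-2193, -1936)/(-3988238) + (-987062/(-674970) + 2430603/(-690813))/563947 = (-918 - 578*(-1936) - 370*(-2193))/(-3988238) + (-987062/(-674970) + 2430603/(-690813))/563947 = (-918 + 1119008 + 811410)*(-1/3988238) + (-987062*(-1/674970) + 2430603*(-1/690813))*(1/563947) = 1929500*(-1/3988238) + (493531/337485 - 270067/76757)*(1/563947) = -964750/1994119 - 53261602528/25904336145*1/563947 = -964750/1994119 - 53261602528/14608672655964315 = -14093823154815144429082/29131431708038903863485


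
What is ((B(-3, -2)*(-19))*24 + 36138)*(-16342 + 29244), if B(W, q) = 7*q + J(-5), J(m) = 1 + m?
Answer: 572152092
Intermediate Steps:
B(W, q) = -4 + 7*q (B(W, q) = 7*q + (1 - 5) = 7*q - 4 = -4 + 7*q)
((B(-3, -2)*(-19))*24 + 36138)*(-16342 + 29244) = (((-4 + 7*(-2))*(-19))*24 + 36138)*(-16342 + 29244) = (((-4 - 14)*(-19))*24 + 36138)*12902 = (-18*(-19)*24 + 36138)*12902 = (342*24 + 36138)*12902 = (8208 + 36138)*12902 = 44346*12902 = 572152092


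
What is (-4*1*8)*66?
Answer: -2112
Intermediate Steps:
(-4*1*8)*66 = -4*8*66 = -32*66 = -2112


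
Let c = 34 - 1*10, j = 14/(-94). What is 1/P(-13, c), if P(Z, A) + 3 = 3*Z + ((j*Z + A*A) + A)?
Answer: 47/26317 ≈ 0.0017859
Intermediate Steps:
j = -7/47 (j = 14*(-1/94) = -7/47 ≈ -0.14894)
c = 24 (c = 34 - 10 = 24)
P(Z, A) = -3 + A + A**2 + 134*Z/47 (P(Z, A) = -3 + (3*Z + ((-7*Z/47 + A*A) + A)) = -3 + (3*Z + ((-7*Z/47 + A**2) + A)) = -3 + (3*Z + ((A**2 - 7*Z/47) + A)) = -3 + (3*Z + (A + A**2 - 7*Z/47)) = -3 + (A + A**2 + 134*Z/47) = -3 + A + A**2 + 134*Z/47)
1/P(-13, c) = 1/(-3 + 24 + 24**2 + (134/47)*(-13)) = 1/(-3 + 24 + 576 - 1742/47) = 1/(26317/47) = 47/26317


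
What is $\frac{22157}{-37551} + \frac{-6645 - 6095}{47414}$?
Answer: $- \frac{764475869}{890221557} \approx -0.85875$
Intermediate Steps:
$\frac{22157}{-37551} + \frac{-6645 - 6095}{47414} = 22157 \left(- \frac{1}{37551}\right) - \frac{6370}{23707} = - \frac{22157}{37551} - \frac{6370}{23707} = - \frac{764475869}{890221557}$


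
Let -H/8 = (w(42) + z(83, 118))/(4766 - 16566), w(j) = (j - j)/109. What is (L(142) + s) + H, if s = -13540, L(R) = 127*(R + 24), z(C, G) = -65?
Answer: 2224877/295 ≈ 7542.0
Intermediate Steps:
L(R) = 3048 + 127*R (L(R) = 127*(24 + R) = 3048 + 127*R)
w(j) = 0 (w(j) = 0*(1/109) = 0)
H = -13/295 (H = -8*(0 - 65)/(4766 - 16566) = -(-520)/(-11800) = -(-520)*(-1)/11800 = -8*13/2360 = -13/295 ≈ -0.044068)
(L(142) + s) + H = ((3048 + 127*142) - 13540) - 13/295 = ((3048 + 18034) - 13540) - 13/295 = (21082 - 13540) - 13/295 = 7542 - 13/295 = 2224877/295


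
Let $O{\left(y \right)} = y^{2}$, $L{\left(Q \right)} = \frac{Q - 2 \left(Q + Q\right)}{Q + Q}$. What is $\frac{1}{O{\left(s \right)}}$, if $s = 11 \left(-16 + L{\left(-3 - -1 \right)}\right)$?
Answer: $\frac{4}{148225} \approx 2.6986 \cdot 10^{-5}$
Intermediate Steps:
$L{\left(Q \right)} = - \frac{3}{2}$ ($L{\left(Q \right)} = \frac{Q - 2 \cdot 2 Q}{2 Q} = \left(Q - 4 Q\right) \frac{1}{2 Q} = - 3 Q \frac{1}{2 Q} = - \frac{3}{2}$)
$s = - \frac{385}{2}$ ($s = 11 \left(-16 - \frac{3}{2}\right) = 11 \left(- \frac{35}{2}\right) = - \frac{385}{2} \approx -192.5$)
$\frac{1}{O{\left(s \right)}} = \frac{1}{\left(- \frac{385}{2}\right)^{2}} = \frac{1}{\frac{148225}{4}} = \frac{4}{148225}$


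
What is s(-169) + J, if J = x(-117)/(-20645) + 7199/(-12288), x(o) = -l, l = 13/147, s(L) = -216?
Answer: -897430858329/4143534080 ≈ -216.59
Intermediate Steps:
l = 13/147 (l = 13*(1/147) = 13/147 ≈ 0.088435)
x(o) = -13/147 (x(o) = -1*13/147 = -13/147)
J = -2427497049/4143534080 (J = -13/147/(-20645) + 7199/(-12288) = -13/147*(-1/20645) + 7199*(-1/12288) = 13/3034815 - 7199/12288 = -2427497049/4143534080 ≈ -0.58585)
s(-169) + J = -216 - 2427497049/4143534080 = -897430858329/4143534080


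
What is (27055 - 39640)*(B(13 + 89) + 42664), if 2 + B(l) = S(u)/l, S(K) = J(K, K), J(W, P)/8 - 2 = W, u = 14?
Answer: -9127590070/17 ≈ -5.3692e+8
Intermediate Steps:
J(W, P) = 16 + 8*W
S(K) = 16 + 8*K
B(l) = -2 + 128/l (B(l) = -2 + (16 + 8*14)/l = -2 + (16 + 112)/l = -2 + 128/l)
(27055 - 39640)*(B(13 + 89) + 42664) = (27055 - 39640)*((-2 + 128/(13 + 89)) + 42664) = -12585*((-2 + 128/102) + 42664) = -12585*((-2 + 128*(1/102)) + 42664) = -12585*((-2 + 64/51) + 42664) = -12585*(-38/51 + 42664) = -12585*2175826/51 = -9127590070/17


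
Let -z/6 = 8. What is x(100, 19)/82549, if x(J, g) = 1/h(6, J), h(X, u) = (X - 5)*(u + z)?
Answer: 1/4292548 ≈ 2.3296e-7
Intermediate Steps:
z = -48 (z = -6*8 = -48)
h(X, u) = (-48 + u)*(-5 + X) (h(X, u) = (X - 5)*(u - 48) = (-5 + X)*(-48 + u) = (-48 + u)*(-5 + X))
x(J, g) = 1/(-48 + J) (x(J, g) = 1/(240 - 48*6 - 5*J + 6*J) = 1/(240 - 288 - 5*J + 6*J) = 1/(-48 + J))
x(100, 19)/82549 = 1/((-48 + 100)*82549) = (1/82549)/52 = (1/52)*(1/82549) = 1/4292548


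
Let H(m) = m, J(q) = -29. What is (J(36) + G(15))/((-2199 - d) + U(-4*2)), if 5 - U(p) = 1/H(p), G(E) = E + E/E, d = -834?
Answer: 104/10879 ≈ 0.0095597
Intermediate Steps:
G(E) = 1 + E (G(E) = E + 1 = 1 + E)
U(p) = 5 - 1/p
(J(36) + G(15))/((-2199 - d) + U(-4*2)) = (-29 + (1 + 15))/((-2199 - 1*(-834)) + (5 - 1/((-4*2)))) = (-29 + 16)/((-2199 + 834) + (5 - 1/(-8))) = -13/(-1365 + (5 - 1*(-1/8))) = -13/(-1365 + (5 + 1/8)) = -13/(-1365 + 41/8) = -13/(-10879/8) = -13*(-8/10879) = 104/10879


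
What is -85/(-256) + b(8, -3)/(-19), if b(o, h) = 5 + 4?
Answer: -689/4864 ≈ -0.14165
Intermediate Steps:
b(o, h) = 9
-85/(-256) + b(8, -3)/(-19) = -85/(-256) + 9/(-19) = -85*(-1/256) + 9*(-1/19) = 85/256 - 9/19 = -689/4864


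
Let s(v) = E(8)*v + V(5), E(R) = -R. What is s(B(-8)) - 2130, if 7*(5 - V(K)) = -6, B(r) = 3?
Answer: -15037/7 ≈ -2148.1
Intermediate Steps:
V(K) = 41/7 (V(K) = 5 - ⅐*(-6) = 5 + 6/7 = 41/7)
s(v) = 41/7 - 8*v (s(v) = (-1*8)*v + 41/7 = -8*v + 41/7 = 41/7 - 8*v)
s(B(-8)) - 2130 = (41/7 - 8*3) - 2130 = (41/7 - 24) - 2130 = -127/7 - 2130 = -15037/7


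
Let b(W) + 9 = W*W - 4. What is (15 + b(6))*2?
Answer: 76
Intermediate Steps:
b(W) = -13 + W**2 (b(W) = -9 + (W*W - 4) = -9 + (W**2 - 4) = -9 + (-4 + W**2) = -13 + W**2)
(15 + b(6))*2 = (15 + (-13 + 6**2))*2 = (15 + (-13 + 36))*2 = (15 + 23)*2 = 38*2 = 76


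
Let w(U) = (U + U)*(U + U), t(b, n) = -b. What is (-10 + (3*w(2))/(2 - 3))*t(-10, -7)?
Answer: -580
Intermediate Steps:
w(U) = 4*U² (w(U) = (2*U)*(2*U) = 4*U²)
(-10 + (3*w(2))/(2 - 3))*t(-10, -7) = (-10 + (3*(4*2²))/(2 - 3))*(-1*(-10)) = (-10 + (3*(4*4))/(-1))*10 = (-10 + (3*16)*(-1))*10 = (-10 + 48*(-1))*10 = (-10 - 48)*10 = -58*10 = -580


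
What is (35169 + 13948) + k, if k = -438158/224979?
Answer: 11049855385/224979 ≈ 49115.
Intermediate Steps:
k = -438158/224979 (k = -438158*1/224979 = -438158/224979 ≈ -1.9475)
(35169 + 13948) + k = (35169 + 13948) - 438158/224979 = 49117 - 438158/224979 = 11049855385/224979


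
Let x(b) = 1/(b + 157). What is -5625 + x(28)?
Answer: -1040624/185 ≈ -5625.0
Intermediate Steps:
x(b) = 1/(157 + b)
-5625 + x(28) = -5625 + 1/(157 + 28) = -5625 + 1/185 = -1040624/185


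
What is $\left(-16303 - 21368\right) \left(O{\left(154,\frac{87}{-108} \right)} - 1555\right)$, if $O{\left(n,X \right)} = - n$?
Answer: $64379739$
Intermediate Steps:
$\left(-16303 - 21368\right) \left(O{\left(154,\frac{87}{-108} \right)} - 1555\right) = \left(-16303 - 21368\right) \left(\left(-1\right) 154 - 1555\right) = - 37671 \left(-154 - 1555\right) = \left(-37671\right) \left(-1709\right) = 64379739$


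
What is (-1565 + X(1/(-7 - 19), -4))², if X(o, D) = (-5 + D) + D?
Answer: 2490084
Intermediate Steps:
X(o, D) = -5 + 2*D
(-1565 + X(1/(-7 - 19), -4))² = (-1565 + (-5 + 2*(-4)))² = (-1565 + (-5 - 8))² = (-1565 - 13)² = (-1578)² = 2490084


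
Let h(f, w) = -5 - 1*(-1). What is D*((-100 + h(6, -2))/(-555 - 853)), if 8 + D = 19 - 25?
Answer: -91/88 ≈ -1.0341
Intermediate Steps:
h(f, w) = -4 (h(f, w) = -5 + 1 = -4)
D = -14 (D = -8 + (19 - 25) = -8 - 6 = -14)
D*((-100 + h(6, -2))/(-555 - 853)) = -14*(-100 - 4)/(-555 - 853) = -(-1456)/(-1408) = -(-1456)*(-1)/1408 = -14*13/176 = -91/88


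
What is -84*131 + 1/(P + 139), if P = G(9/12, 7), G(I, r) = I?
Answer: -6151232/559 ≈ -11004.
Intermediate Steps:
P = ¾ (P = 9/12 = 9*(1/12) = ¾ ≈ 0.75000)
-84*131 + 1/(P + 139) = -84*131 + 1/(¾ + 139) = -11004 + 1/(559/4) = -11004 + 4/559 = -6151232/559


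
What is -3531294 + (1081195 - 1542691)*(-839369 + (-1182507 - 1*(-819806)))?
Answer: 554746965426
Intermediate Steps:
-3531294 + (1081195 - 1542691)*(-839369 + (-1182507 - 1*(-819806))) = -3531294 - 461496*(-839369 + (-1182507 + 819806)) = -3531294 - 461496*(-839369 - 362701) = -3531294 - 461496*(-1202070) = -3531294 + 554750496720 = 554746965426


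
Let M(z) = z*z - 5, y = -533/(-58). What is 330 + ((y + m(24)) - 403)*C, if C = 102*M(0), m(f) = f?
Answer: 5479065/29 ≈ 1.8893e+5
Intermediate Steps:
y = 533/58 (y = -533*(-1/58) = 533/58 ≈ 9.1897)
M(z) = -5 + z² (M(z) = z² - 5 = -5 + z²)
C = -510 (C = 102*(-5 + 0²) = 102*(-5 + 0) = 102*(-5) = -510)
330 + ((y + m(24)) - 403)*C = 330 + ((533/58 + 24) - 403)*(-510) = 330 + (1925/58 - 403)*(-510) = 330 - 21449/58*(-510) = 330 + 5469495/29 = 5479065/29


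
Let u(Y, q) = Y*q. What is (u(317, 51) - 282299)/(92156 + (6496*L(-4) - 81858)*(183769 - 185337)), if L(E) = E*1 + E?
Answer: -66533/52482831 ≈ -0.0012677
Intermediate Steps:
L(E) = 2*E (L(E) = E + E = 2*E)
(u(317, 51) - 282299)/(92156 + (6496*L(-4) - 81858)*(183769 - 185337)) = (317*51 - 282299)/(92156 + (6496*(2*(-4)) - 81858)*(183769 - 185337)) = (16167 - 282299)/(92156 + (6496*(-8) - 81858)*(-1568)) = -266132/(92156 + (-51968 - 81858)*(-1568)) = -266132/(92156 - 133826*(-1568)) = -266132/(92156 + 209839168) = -266132/209931324 = -266132*1/209931324 = -66533/52482831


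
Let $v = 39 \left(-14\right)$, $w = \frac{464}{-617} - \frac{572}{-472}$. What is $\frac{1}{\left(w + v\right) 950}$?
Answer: $- \frac{36403}{18866333575} \approx -1.9295 \cdot 10^{-6}$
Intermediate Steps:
$w = \frac{33479}{72806}$ ($w = 464 \left(- \frac{1}{617}\right) - - \frac{143}{118} = - \frac{464}{617} + \frac{143}{118} = \frac{33479}{72806} \approx 0.45984$)
$v = -546$
$\frac{1}{\left(w + v\right) 950} = \frac{1}{\left(\frac{33479}{72806} - 546\right) 950} = \frac{1}{\left(- \frac{39718597}{72806}\right) 950} = \frac{1}{- \frac{18866333575}{36403}} = - \frac{36403}{18866333575}$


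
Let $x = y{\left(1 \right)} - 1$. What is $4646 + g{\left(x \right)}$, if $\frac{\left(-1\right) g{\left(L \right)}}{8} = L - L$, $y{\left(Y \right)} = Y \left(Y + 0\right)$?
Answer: $4646$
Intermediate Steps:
$y{\left(Y \right)} = Y^{2}$ ($y{\left(Y \right)} = Y Y = Y^{2}$)
$x = 0$ ($x = 1^{2} - 1 = 1 - 1 = 0$)
$g{\left(L \right)} = 0$ ($g{\left(L \right)} = - 8 \left(L - L\right) = \left(-8\right) 0 = 0$)
$4646 + g{\left(x \right)} = 4646 + 0 = 4646$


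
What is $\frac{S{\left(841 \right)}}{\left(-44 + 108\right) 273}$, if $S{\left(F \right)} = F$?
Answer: $\frac{841}{17472} \approx 0.048134$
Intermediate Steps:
$\frac{S{\left(841 \right)}}{\left(-44 + 108\right) 273} = \frac{841}{\left(-44 + 108\right) 273} = \frac{841}{64 \cdot 273} = \frac{841}{17472}$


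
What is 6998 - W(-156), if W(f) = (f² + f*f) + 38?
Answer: -41712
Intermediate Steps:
W(f) = 38 + 2*f² (W(f) = (f² + f²) + 38 = 2*f² + 38 = 38 + 2*f²)
6998 - W(-156) = 6998 - (38 + 2*(-156)²) = 6998 - (38 + 2*24336) = 6998 - (38 + 48672) = 6998 - 1*48710 = 6998 - 48710 = -41712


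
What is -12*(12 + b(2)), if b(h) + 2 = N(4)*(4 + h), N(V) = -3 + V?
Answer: -192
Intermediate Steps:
b(h) = 2 + h (b(h) = -2 + (-3 + 4)*(4 + h) = -2 + 1*(4 + h) = -2 + (4 + h) = 2 + h)
-12*(12 + b(2)) = -12*(12 + (2 + 2)) = -12*(12 + 4) = -12*16 = -192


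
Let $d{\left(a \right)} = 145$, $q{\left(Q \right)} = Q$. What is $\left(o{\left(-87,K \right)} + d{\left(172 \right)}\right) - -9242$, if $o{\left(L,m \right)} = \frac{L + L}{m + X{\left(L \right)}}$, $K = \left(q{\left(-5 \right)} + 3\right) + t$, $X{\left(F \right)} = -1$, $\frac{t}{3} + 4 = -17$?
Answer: $\frac{103286}{11} \approx 9389.6$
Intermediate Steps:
$t = -63$ ($t = -12 + 3 \left(-17\right) = -12 - 51 = -63$)
$K = -65$ ($K = \left(-5 + 3\right) - 63 = -2 - 63 = -65$)
$o{\left(L,m \right)} = \frac{2 L}{-1 + m}$ ($o{\left(L,m \right)} = \frac{L + L}{m - 1} = \frac{2 L}{-1 + m}$)
$\left(o{\left(-87,K \right)} + d{\left(172 \right)}\right) - -9242 = \left(2 \left(-87\right) \frac{1}{-1 - 65} + 145\right) - -9242 = \left(2 \left(-87\right) \frac{1}{-66} + 145\right) + \left(-4264 + 13506\right) = \left(2 \left(-87\right) \left(- \frac{1}{66}\right) + 145\right) + 9242 = \left(\frac{29}{11} + 145\right) + 9242 = \frac{1624}{11} + 9242 = \frac{103286}{11}$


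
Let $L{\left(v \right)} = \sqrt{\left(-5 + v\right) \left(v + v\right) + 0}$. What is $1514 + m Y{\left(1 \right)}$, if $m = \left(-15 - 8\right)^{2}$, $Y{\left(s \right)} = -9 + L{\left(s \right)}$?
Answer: $-3247 + 1058 i \sqrt{2} \approx -3247.0 + 1496.2 i$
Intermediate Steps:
$L{\left(v \right)} = \sqrt{2} \sqrt{v \left(-5 + v\right)}$ ($L{\left(v \right)} = \sqrt{\left(-5 + v\right) 2 v + 0} = \sqrt{2 v \left(-5 + v\right) + 0} = \sqrt{2 v \left(-5 + v\right)} = \sqrt{2} \sqrt{v \left(-5 + v\right)}$)
$Y{\left(s \right)} = -9 + \sqrt{2} \sqrt{s \left(-5 + s\right)}$
$m = 529$ ($m = \left(-23\right)^{2} = 529$)
$1514 + m Y{\left(1 \right)} = 1514 + 529 \left(-9 + \sqrt{2} \sqrt{1 \left(-5 + 1\right)}\right) = 1514 + 529 \left(-9 + \sqrt{2} \sqrt{1 \left(-4\right)}\right) = 1514 + 529 \left(-9 + \sqrt{2} \sqrt{-4}\right) = 1514 + 529 \left(-9 + \sqrt{2} \cdot 2 i\right) = 1514 + 529 \left(-9 + 2 i \sqrt{2}\right) = 1514 - \left(4761 - 1058 i \sqrt{2}\right) = -3247 + 1058 i \sqrt{2}$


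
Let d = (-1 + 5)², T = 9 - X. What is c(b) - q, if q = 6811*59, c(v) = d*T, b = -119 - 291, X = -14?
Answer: -401481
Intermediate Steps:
b = -410
T = 23 (T = 9 - 1*(-14) = 9 + 14 = 23)
d = 16 (d = 4² = 16)
c(v) = 368 (c(v) = 16*23 = 368)
q = 401849
c(b) - q = 368 - 1*401849 = 368 - 401849 = -401481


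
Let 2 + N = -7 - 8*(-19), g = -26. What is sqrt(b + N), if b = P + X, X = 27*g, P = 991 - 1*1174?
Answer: I*sqrt(742) ≈ 27.24*I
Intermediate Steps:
P = -183 (P = 991 - 1174 = -183)
X = -702 (X = 27*(-26) = -702)
N = 143 (N = -2 + (-7 - 8*(-19)) = -2 + (-7 + 152) = -2 + 145 = 143)
b = -885 (b = -183 - 702 = -885)
sqrt(b + N) = sqrt(-885 + 143) = sqrt(-742) = I*sqrt(742)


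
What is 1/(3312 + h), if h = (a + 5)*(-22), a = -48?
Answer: 1/4258 ≈ 0.00023485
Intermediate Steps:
h = 946 (h = (-48 + 5)*(-22) = -43*(-22) = 946)
1/(3312 + h) = 1/(3312 + 946) = 1/4258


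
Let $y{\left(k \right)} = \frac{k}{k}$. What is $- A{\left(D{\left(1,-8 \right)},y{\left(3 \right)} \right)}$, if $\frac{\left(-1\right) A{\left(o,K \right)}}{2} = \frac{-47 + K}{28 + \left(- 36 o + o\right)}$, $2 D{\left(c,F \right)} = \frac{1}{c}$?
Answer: $- \frac{184}{21} \approx -8.7619$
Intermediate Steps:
$y{\left(k \right)} = 1$
$D{\left(c,F \right)} = \frac{1}{2 c}$
$A{\left(o,K \right)} = - \frac{2 \left(-47 + K\right)}{28 - 35 o}$ ($A{\left(o,K \right)} = - 2 \frac{-47 + K}{28 + \left(- 36 o + o\right)} = - 2 \frac{-47 + K}{28 - 35 o} = - \frac{2 \left(-47 + K\right)}{28 - 35 o}$)
$- A{\left(D{\left(1,-8 \right)},y{\left(3 \right)} \right)} = - \frac{2 \left(-47 + 1\right)}{7 \left(-4 + 5 \frac{1}{2 \cdot 1}\right)} = - \frac{2 \left(-46\right)}{7 \left(-4 + 5 \cdot \frac{1}{2} \cdot 1\right)} = - \frac{2 \left(-46\right)}{7 \left(-4 + 5 \cdot \frac{1}{2}\right)} = - \frac{2 \left(-46\right)}{7 \left(-4 + \frac{5}{2}\right)} = - \frac{2 \left(-46\right)}{7 \left(- \frac{3}{2}\right)} = - \frac{2 \left(-2\right) \left(-46\right)}{7 \cdot 3} = \left(-1\right) \frac{184}{21} = - \frac{184}{21}$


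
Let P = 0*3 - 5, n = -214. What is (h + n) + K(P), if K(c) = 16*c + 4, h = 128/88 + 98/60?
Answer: -94681/330 ≈ -286.91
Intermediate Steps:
P = -5 (P = 0 - 5 = -5)
h = 1019/330 (h = 128*(1/88) + 98*(1/60) = 16/11 + 49/30 = 1019/330 ≈ 3.0879)
K(c) = 4 + 16*c
(h + n) + K(P) = (1019/330 - 214) + (4 + 16*(-5)) = -69601/330 + (4 - 80) = -69601/330 - 76 = -94681/330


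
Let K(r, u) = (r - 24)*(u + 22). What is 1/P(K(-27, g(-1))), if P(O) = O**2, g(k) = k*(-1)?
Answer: 1/1375929 ≈ 7.2678e-7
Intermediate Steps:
g(k) = -k
K(r, u) = (-24 + r)*(22 + u)
1/P(K(-27, g(-1))) = 1/((-528 - (-24)*(-1) + 22*(-27) - (-27)*(-1))**2) = 1/((-528 - 24*1 - 594 - 27*1)**2) = 1/((-528 - 24 - 594 - 27)**2) = 1/((-1173)**2) = 1/1375929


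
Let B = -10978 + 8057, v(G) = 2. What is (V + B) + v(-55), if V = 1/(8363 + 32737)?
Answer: -119970899/41100 ≈ -2919.0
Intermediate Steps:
B = -2921
V = 1/41100 ≈ 2.4331e-5
(V + B) + v(-55) = (1/41100 - 2921) + 2 = -120053099/41100 + 2 = -119970899/41100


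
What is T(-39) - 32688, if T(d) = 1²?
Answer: -32687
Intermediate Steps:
T(d) = 1
T(-39) - 32688 = 1 - 32688 = -32687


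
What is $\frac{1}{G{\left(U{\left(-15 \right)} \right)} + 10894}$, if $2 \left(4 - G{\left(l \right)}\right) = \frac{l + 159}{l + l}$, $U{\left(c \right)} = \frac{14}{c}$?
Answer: $\frac{56}{612659} \approx 9.1405 \cdot 10^{-5}$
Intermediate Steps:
$G{\left(l \right)} = 4 - \frac{159 + l}{4 l}$ ($G{\left(l \right)} = 4 - \frac{\left(l + 159\right) \frac{1}{l + l}}{2} = 4 - \frac{\left(159 + l\right) \frac{1}{2 l}}{2} = 4 - \frac{\frac{1}{2} \frac{1}{l} \left(159 + l\right)}{2} = 4 - \frac{159 + l}{4 l}$)
$\frac{1}{G{\left(U{\left(-15 \right)} \right)} + 10894} = \frac{1}{\frac{3 \left(-53 + 5 \frac{14}{-15}\right)}{4 \frac{14}{-15}} + 10894} = \frac{1}{\frac{3 \left(-53 + 5 \cdot 14 \left(- \frac{1}{15}\right)\right)}{4 \cdot 14 \left(- \frac{1}{15}\right)} + 10894} = \frac{1}{\frac{3 \left(-53 + 5 \left(- \frac{14}{15}\right)\right)}{4 \left(- \frac{14}{15}\right)} + 10894} = \frac{1}{\frac{3}{4} \left(- \frac{15}{14}\right) \left(-53 - \frac{14}{3}\right) + 10894} = \frac{1}{\frac{3}{4} \left(- \frac{15}{14}\right) \left(- \frac{173}{3}\right) + 10894} = \frac{1}{\frac{2595}{56} + 10894} = \frac{1}{\frac{612659}{56}} = \frac{56}{612659}$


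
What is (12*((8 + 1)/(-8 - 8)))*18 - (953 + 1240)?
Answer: -4629/2 ≈ -2314.5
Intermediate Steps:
(12*((8 + 1)/(-8 - 8)))*18 - (953 + 1240) = (12*(9/(-16)))*18 - 1*2193 = (12*(9*(-1/16)))*18 - 2193 = (12*(-9/16))*18 - 2193 = -27/4*18 - 2193 = -243/2 - 2193 = -4629/2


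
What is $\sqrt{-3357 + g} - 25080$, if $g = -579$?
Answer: $-25080 + 4 i \sqrt{246} \approx -25080.0 + 62.738 i$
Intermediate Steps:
$\sqrt{-3357 + g} - 25080 = \sqrt{-3357 - 579} - 25080 = \sqrt{-3936} - 25080 = 4 i \sqrt{246} - 25080 = -25080 + 4 i \sqrt{246}$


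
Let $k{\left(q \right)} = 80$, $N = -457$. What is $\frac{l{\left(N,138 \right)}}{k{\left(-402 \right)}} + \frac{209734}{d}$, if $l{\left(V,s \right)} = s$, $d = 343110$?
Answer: $\frac{641279}{274488} \approx 2.3363$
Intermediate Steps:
$\frac{l{\left(N,138 \right)}}{k{\left(-402 \right)}} + \frac{209734}{d} = \frac{138}{80} + \frac{209734}{343110} = 138 \cdot \frac{1}{80} + 209734 \cdot \frac{1}{343110} = \frac{69}{40} + \frac{104867}{171555} = \frac{641279}{274488}$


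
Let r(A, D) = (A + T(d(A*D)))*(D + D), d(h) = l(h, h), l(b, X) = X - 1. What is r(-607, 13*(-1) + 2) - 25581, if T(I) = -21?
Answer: -11765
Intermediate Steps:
l(b, X) = -1 + X
d(h) = -1 + h
r(A, D) = 2*D*(-21 + A) (r(A, D) = (A - 21)*(D + D) = (-21 + A)*(2*D) = 2*D*(-21 + A))
r(-607, 13*(-1) + 2) - 25581 = 2*(13*(-1) + 2)*(-21 - 607) - 25581 = 2*(-13 + 2)*(-628) - 25581 = 2*(-11)*(-628) - 25581 = 13816 - 25581 = -11765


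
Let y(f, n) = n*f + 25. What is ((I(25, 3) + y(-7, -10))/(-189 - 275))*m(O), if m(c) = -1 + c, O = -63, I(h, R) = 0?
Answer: 380/29 ≈ 13.103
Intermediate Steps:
y(f, n) = 25 + f*n (y(f, n) = f*n + 25 = 25 + f*n)
((I(25, 3) + y(-7, -10))/(-189 - 275))*m(O) = ((0 + (25 - 7*(-10)))/(-189 - 275))*(-1 - 63) = ((0 + (25 + 70))/(-464))*(-64) = ((0 + 95)*(-1/464))*(-64) = (95*(-1/464))*(-64) = -95/464*(-64) = 380/29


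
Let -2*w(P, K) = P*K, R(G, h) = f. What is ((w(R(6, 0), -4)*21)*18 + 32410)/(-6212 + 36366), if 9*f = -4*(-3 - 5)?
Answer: 17549/15077 ≈ 1.1640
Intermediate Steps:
f = 32/9 (f = (-4*(-3 - 5))/9 = (-4*(-8))/9 = (⅑)*32 = 32/9 ≈ 3.5556)
R(G, h) = 32/9
w(P, K) = -K*P/2 (w(P, K) = -P*K/2 = -K*P/2)
((w(R(6, 0), -4)*21)*18 + 32410)/(-6212 + 36366) = ((-½*(-4)*32/9*21)*18 + 32410)/(-6212 + 36366) = (((64/9)*21)*18 + 32410)/30154 = ((448/3)*18 + 32410)*(1/30154) = (2688 + 32410)*(1/30154) = 35098*(1/30154) = 17549/15077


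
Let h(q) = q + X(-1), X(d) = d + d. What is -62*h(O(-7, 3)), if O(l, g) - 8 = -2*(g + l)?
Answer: -868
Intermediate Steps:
X(d) = 2*d
O(l, g) = 8 - 2*g - 2*l (O(l, g) = 8 - 2*(g + l) = 8 + (-2*g - 2*l) = 8 - 2*g - 2*l)
h(q) = -2 + q (h(q) = q + 2*(-1) = q - 2 = -2 + q)
-62*h(O(-7, 3)) = -62*(-2 + (8 - 2*3 - 2*(-7))) = -62*(-2 + (8 - 6 + 14)) = -62*(-2 + 16) = -62*14 = -868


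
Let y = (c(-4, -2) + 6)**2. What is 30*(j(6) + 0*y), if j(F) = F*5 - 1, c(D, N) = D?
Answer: 870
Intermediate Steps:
y = 4 (y = (-4 + 6)**2 = 2**2 = 4)
j(F) = -1 + 5*F (j(F) = 5*F - 1 = -1 + 5*F)
30*(j(6) + 0*y) = 30*((-1 + 5*6) + 0*4) = 30*((-1 + 30) + 0) = 30*(29 + 0) = 30*29 = 870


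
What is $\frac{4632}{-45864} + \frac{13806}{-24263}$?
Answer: $- \frac{31066025}{46366593} \approx -0.67001$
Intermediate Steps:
$\frac{4632}{-45864} + \frac{13806}{-24263} = 4632 \left(- \frac{1}{45864}\right) + 13806 \left(- \frac{1}{24263}\right) = - \frac{193}{1911} - \frac{13806}{24263} = - \frac{31066025}{46366593}$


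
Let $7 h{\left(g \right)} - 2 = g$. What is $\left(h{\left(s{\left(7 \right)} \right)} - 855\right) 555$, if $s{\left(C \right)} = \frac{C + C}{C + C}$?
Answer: $- \frac{3320010}{7} \approx -4.7429 \cdot 10^{5}$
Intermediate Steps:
$s{\left(C \right)} = 1$ ($s{\left(C \right)} = \frac{2 C}{2 C} = 2 C \frac{1}{2 C} = 1$)
$h{\left(g \right)} = \frac{2}{7} + \frac{g}{7}$
$\left(h{\left(s{\left(7 \right)} \right)} - 855\right) 555 = \left(\left(\frac{2}{7} + \frac{1}{7} \cdot 1\right) - 855\right) 555 = \left(\left(\frac{2}{7} + \frac{1}{7}\right) - 855\right) 555 = \left(\frac{3}{7} - 855\right) 555 = \left(- \frac{5982}{7}\right) 555 = - \frac{3320010}{7}$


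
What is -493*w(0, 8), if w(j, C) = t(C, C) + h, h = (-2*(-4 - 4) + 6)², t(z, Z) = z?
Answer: -242556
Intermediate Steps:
h = 484 (h = (-2*(-8) + 6)² = (16 + 6)² = 22² = 484)
w(j, C) = 484 + C (w(j, C) = C + 484 = 484 + C)
-493*w(0, 8) = -493*(484 + 8) = -493*492 = -242556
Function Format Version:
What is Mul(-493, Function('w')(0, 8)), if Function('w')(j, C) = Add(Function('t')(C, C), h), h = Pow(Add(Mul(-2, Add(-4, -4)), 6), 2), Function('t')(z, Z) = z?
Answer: -242556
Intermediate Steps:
h = 484 (h = Pow(Add(Mul(-2, -8), 6), 2) = Pow(Add(16, 6), 2) = Pow(22, 2) = 484)
Function('w')(j, C) = Add(484, C) (Function('w')(j, C) = Add(C, 484) = Add(484, C))
Mul(-493, Function('w')(0, 8)) = Mul(-493, Add(484, 8)) = Mul(-493, 492) = -242556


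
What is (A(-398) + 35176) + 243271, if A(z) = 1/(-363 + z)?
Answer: 211898166/761 ≈ 2.7845e+5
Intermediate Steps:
(A(-398) + 35176) + 243271 = (1/(-363 - 398) + 35176) + 243271 = (1/(-761) + 35176) + 243271 = (-1/761 + 35176) + 243271 = 26768935/761 + 243271 = 211898166/761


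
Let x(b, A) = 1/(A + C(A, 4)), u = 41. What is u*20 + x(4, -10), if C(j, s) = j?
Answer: 16399/20 ≈ 819.95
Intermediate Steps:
x(b, A) = 1/(2*A) (x(b, A) = 1/(A + A) = 1/(2*A))
u*20 + x(4, -10) = 41*20 + (½)/(-10) = 820 + (½)*(-⅒) = 820 - 1/20 = 16399/20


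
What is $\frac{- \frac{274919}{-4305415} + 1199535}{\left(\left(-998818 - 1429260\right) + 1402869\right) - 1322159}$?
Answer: $- \frac{645562032118}{1263299174715} \approx -0.51101$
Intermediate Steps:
$\frac{- \frac{274919}{-4305415} + 1199535}{\left(\left(-998818 - 1429260\right) + 1402869\right) - 1322159} = \frac{\left(-274919\right) \left(- \frac{1}{4305415}\right) + 1199535}{\left(-2428078 + 1402869\right) - 1322159} = \frac{\frac{274919}{4305415} + 1199535}{-1025209 - 1322159} = \frac{5164496256944}{4305415 \left(-2347368\right)} = \frac{5164496256944}{4305415} \left(- \frac{1}{2347368}\right) = - \frac{645562032118}{1263299174715}$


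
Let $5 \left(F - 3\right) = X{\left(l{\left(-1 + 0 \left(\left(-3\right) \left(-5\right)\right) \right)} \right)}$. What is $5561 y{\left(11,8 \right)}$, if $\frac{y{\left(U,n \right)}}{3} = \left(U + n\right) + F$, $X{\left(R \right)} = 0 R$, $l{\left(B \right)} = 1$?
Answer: $367026$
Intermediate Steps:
$X{\left(R \right)} = 0$
$F = 3$ ($F = 3 + \frac{1}{5} \cdot 0 = 3 + 0 = 3$)
$y{\left(U,n \right)} = 9 + 3 U + 3 n$ ($y{\left(U,n \right)} = 3 \left(\left(U + n\right) + 3\right) = 3 \left(3 + U + n\right) = 9 + 3 U + 3 n$)
$5561 y{\left(11,8 \right)} = 5561 \left(9 + 3 \cdot 11 + 3 \cdot 8\right) = 5561 \left(9 + 33 + 24\right) = 5561 \cdot 66 = 367026$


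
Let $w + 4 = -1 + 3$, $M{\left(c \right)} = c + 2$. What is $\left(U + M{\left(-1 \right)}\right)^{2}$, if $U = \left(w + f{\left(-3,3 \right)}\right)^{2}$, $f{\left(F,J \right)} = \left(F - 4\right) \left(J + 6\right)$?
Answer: $17859076$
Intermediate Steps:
$M{\left(c \right)} = 2 + c$
$f{\left(F,J \right)} = \left(-4 + F\right) \left(6 + J\right)$
$w = -2$ ($w = -4 + \left(-1 + 3\right) = -4 + 2 = -2$)
$U = 4225$ ($U = \left(-2 - 63\right)^{2} = \left(-65\right)^{2} = 4225$)
$\left(U + M{\left(-1 \right)}\right)^{2} = \left(4225 + \left(2 - 1\right)\right)^{2} = \left(4225 + 1\right)^{2} = 4226^{2} = 17859076$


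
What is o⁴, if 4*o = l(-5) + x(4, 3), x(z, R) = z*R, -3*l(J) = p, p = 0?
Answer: 81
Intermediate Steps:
l(J) = 0 (l(J) = -⅓*0 = 0)
x(z, R) = R*z
o = 3 (o = (0 + 3*4)/4 = (0 + 12)/4 = (¼)*12 = 3)
o⁴ = 3⁴ = 81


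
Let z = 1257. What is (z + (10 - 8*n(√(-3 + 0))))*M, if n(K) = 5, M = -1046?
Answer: -1283442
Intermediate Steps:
(z + (10 - 8*n(√(-3 + 0))))*M = (1257 + (10 - 8*5))*(-1046) = (1257 + (10 - 40))*(-1046) = (1257 - 30)*(-1046) = 1227*(-1046) = -1283442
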